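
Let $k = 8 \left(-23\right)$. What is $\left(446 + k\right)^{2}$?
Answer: $68644$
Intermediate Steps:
$k = -184$
$\left(446 + k\right)^{2} = \left(446 - 184\right)^{2} = 262^{2} = 68644$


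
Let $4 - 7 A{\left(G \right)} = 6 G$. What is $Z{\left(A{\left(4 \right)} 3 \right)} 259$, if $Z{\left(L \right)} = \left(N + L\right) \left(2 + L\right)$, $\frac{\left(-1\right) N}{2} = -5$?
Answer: $- \frac{17020}{7} \approx -2431.4$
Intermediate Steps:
$N = 10$ ($N = \left(-2\right) \left(-5\right) = 10$)
$A{\left(G \right)} = \frac{4}{7} - \frac{6 G}{7}$
$Z{\left(L \right)} = \left(2 + L\right) \left(10 + L\right)$ ($Z{\left(L \right)} = \left(10 + L\right) \left(2 + L\right) = \left(2 + L\right) \left(10 + L\right)$)
$Z{\left(A{\left(4 \right)} 3 \right)} 259 = \left(20 + \left(\left(\frac{4}{7} - \frac{24}{7}\right) 3\right)^{2} + 12 \left(\frac{4}{7} - \frac{24}{7}\right) 3\right) 259 = \left(20 + \left(\left(- \frac{20}{7}\right) 3\right)^{2} + 12 \left(\left(- \frac{20}{7}\right) 3\right)\right) 259 = \left(20 + \left(- \frac{60}{7}\right)^{2} + 12 \left(- \frac{60}{7}\right)\right) 259 = \left(20 + \frac{3600}{49} - \frac{720}{7}\right) 259 = \left(- \frac{460}{49}\right) 259 = - \frac{17020}{7}$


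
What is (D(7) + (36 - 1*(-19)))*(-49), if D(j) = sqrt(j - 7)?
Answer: -2695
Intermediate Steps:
D(j) = sqrt(-7 + j)
(D(7) + (36 - 1*(-19)))*(-49) = (sqrt(-7 + 7) + (36 - 1*(-19)))*(-49) = (sqrt(0) + (36 + 19))*(-49) = (0 + 55)*(-49) = 55*(-49) = -2695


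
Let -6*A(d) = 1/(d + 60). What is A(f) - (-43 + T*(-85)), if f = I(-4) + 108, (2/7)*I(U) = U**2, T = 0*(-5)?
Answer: 57791/1344 ≈ 42.999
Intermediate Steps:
T = 0
I(U) = 7*U**2/2
f = 164 (f = (7/2)*(-4)**2 + 108 = (7/2)*16 + 108 = 56 + 108 = 164)
A(d) = -1/(6*(60 + d)) (A(d) = -1/(6*(d + 60)) = -1/(6*(60 + d)))
A(f) - (-43 + T*(-85)) = -1/(360 + 6*164) - (-43 + 0*(-85)) = -1/(360 + 984) - (-43 + 0) = -1/1344 - 1*(-43) = -1*1/1344 + 43 = -1/1344 + 43 = 57791/1344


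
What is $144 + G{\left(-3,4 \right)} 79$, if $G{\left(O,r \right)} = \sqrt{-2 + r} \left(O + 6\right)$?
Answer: $144 + 237 \sqrt{2} \approx 479.17$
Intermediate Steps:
$G{\left(O,r \right)} = \sqrt{-2 + r} \left(6 + O\right)$
$144 + G{\left(-3,4 \right)} 79 = 144 + \sqrt{-2 + 4} \left(6 - 3\right) 79 = 144 + \sqrt{2} \cdot 3 \cdot 79 = 144 + 3 \sqrt{2} \cdot 79 = 144 + 237 \sqrt{2}$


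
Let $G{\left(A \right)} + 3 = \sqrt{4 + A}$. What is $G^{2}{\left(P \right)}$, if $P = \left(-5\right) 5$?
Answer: $\left(3 - i \sqrt{21}\right)^{2} \approx -12.0 - 27.495 i$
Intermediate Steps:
$P = -25$
$G{\left(A \right)} = -3 + \sqrt{4 + A}$
$G^{2}{\left(P \right)} = \left(-3 + \sqrt{4 - 25}\right)^{2} = \left(-3 + \sqrt{-21}\right)^{2} = \left(-3 + i \sqrt{21}\right)^{2}$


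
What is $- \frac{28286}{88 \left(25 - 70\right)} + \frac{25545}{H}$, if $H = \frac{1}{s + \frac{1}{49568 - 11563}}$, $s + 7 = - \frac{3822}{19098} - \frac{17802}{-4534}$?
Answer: $- \frac{275186074523758829}{3290865567660} \approx -83621.0$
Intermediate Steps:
$s = - \frac{23623223}{7215861}$ ($s = -7 - \left(- \frac{8901}{2267} + \frac{637}{3183}\right) = -7 - - \frac{26887804}{7215861} = -7 + \left(- \frac{637}{3183} + \frac{8901}{2267}\right) = -7 + \frac{26887804}{7215861} = - \frac{23623223}{7215861} \approx -3.2738$)
$H = - \frac{274238797305}{897793374254}$ ($H = \frac{1}{- \frac{23623223}{7215861} + \frac{1}{49568 - 11563}} = \frac{1}{- \frac{23623223}{7215861} + \frac{1}{38005}} = \frac{1}{- \frac{897793374254}{274238797305}} = - \frac{274238797305}{897793374254} \approx -0.30546$)
$- \frac{28286}{88 \left(25 - 70\right)} + \frac{25545}{H} = - \frac{28286}{88 \left(25 - 70\right)} + \frac{25545}{- \frac{274238797305}{897793374254}} = - \frac{28286}{88 \left(-45\right)} + 25545 \left(- \frac{897793374254}{274238797305}\right) = - \frac{28286}{-3960} - \frac{1528942116354562}{18282586487} = \left(-28286\right) \left(- \frac{1}{3960}\right) - \frac{1528942116354562}{18282586487} = \frac{14143}{1980} - \frac{1528942116354562}{18282586487} = - \frac{275186074523758829}{3290865567660}$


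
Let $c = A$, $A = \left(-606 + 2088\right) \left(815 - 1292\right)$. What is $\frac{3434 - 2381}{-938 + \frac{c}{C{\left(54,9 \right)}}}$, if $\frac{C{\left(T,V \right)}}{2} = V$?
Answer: $- \frac{1053}{40211} \approx -0.026187$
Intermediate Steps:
$A = -706914$ ($A = 1482 \left(-477\right) = -706914$)
$C{\left(T,V \right)} = 2 V$
$c = -706914$
$\frac{3434 - 2381}{-938 + \frac{c}{C{\left(54,9 \right)}}} = \frac{3434 - 2381}{-938 - \frac{706914}{2 \cdot 9}} = \frac{1053}{-938 - \frac{706914}{18}} = \frac{1053}{-938 - 39273} = \frac{1053}{-40211} = 1053 \left(- \frac{1}{40211}\right) = - \frac{1053}{40211}$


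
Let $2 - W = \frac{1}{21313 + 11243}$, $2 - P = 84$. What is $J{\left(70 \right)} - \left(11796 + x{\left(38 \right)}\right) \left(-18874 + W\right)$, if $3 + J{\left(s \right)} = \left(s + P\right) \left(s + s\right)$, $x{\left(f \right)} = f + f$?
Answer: $\frac{1823516102407}{8139} \approx 2.2405 \cdot 10^{8}$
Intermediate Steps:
$P = -82$ ($P = 2 - 84 = -82$)
$x{\left(f \right)} = 2 f$
$W = \frac{65111}{32556}$ ($W = 2 - \frac{1}{21313 + 11243} = 2 - \frac{1}{32556} = \frac{65111}{32556} \approx 2.0$)
$J{\left(s \right)} = -3 + 2 s \left(-82 + s\right)$ ($J{\left(s \right)} = -3 + \left(s - 82\right) \left(s + s\right) = -3 + \left(-82 + s\right) 2 s = -3 + 2 s \left(-82 + s\right)$)
$J{\left(70 \right)} - \left(11796 + x{\left(38 \right)}\right) \left(-18874 + W\right) = \left(-3 - 11480 + 2 \cdot 70^{2}\right) - \left(11796 + 2 \cdot 38\right) \left(-18874 + \frac{65111}{32556}\right) = \left(-3 - 11480 + 2 \cdot 4900\right) - \left(11796 + 76\right) \left(- \frac{614396833}{32556}\right) = \left(-3 - 11480 + 9800\right) - 11872 \left(- \frac{614396833}{32556}\right) = -1683 - - \frac{1823529800344}{8139} = -1683 + \frac{1823529800344}{8139} = \frac{1823516102407}{8139}$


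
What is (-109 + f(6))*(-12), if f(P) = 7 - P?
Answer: 1296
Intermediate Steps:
(-109 + f(6))*(-12) = (-109 + (7 - 1*6))*(-12) = (-109 + (7 - 6))*(-12) = (-109 + 1)*(-12) = -108*(-12) = 1296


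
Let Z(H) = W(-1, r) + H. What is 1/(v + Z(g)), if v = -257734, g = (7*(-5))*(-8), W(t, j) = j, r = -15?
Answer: -1/257469 ≈ -3.8840e-6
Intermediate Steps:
g = 280 (g = -35*(-8) = 280)
Z(H) = -15 + H
1/(v + Z(g)) = 1/(-257734 + (-15 + 280)) = 1/(-257734 + 265) = 1/(-257469) = -1/257469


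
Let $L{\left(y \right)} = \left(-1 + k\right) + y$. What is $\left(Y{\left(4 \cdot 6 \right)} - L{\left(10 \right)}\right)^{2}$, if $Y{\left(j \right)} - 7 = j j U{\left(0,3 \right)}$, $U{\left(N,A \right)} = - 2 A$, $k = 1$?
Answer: $11964681$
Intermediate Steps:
$L{\left(y \right)} = y$ ($L{\left(y \right)} = \left(-1 + 1\right) + y = 0 + y = y$)
$Y{\left(j \right)} = 7 - 6 j^{2}$ ($Y{\left(j \right)} = 7 + j j \left(\left(-2\right) 3\right) = 7 + j^{2} \left(-6\right) = 7 - 6 j^{2}$)
$\left(Y{\left(4 \cdot 6 \right)} - L{\left(10 \right)}\right)^{2} = \left(\left(7 - 6 \left(4 \cdot 6\right)^{2}\right) - 10\right)^{2} = \left(\left(7 - 6 \cdot 24^{2}\right) - 10\right)^{2} = \left(\left(7 - 3456\right) - 10\right)^{2} = \left(-3449 - 10\right)^{2} = \left(-3459\right)^{2} = 11964681$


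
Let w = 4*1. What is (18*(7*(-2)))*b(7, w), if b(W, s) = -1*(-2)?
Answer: -504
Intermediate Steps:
w = 4
b(W, s) = 2
(18*(7*(-2)))*b(7, w) = (18*(7*(-2)))*2 = (18*(-14))*2 = -252*2 = -504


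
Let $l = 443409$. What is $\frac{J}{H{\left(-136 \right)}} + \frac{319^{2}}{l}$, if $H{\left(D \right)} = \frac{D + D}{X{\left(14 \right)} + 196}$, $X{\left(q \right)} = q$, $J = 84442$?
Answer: $- \frac{1965716076097}{30151812} \approx -65194.0$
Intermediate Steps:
$H{\left(D \right)} = \frac{D}{105}$ ($H{\left(D \right)} = \frac{D + D}{14 + 196} = \frac{2 D}{210} = 2 D \frac{1}{210} = \frac{D}{105}$)
$\frac{J}{H{\left(-136 \right)}} + \frac{319^{2}}{l} = \frac{84442}{\frac{1}{105} \left(-136\right)} + \frac{319^{2}}{443409} = \frac{84442}{- \frac{136}{105}} + 101761 \cdot \frac{1}{443409} = 84442 \left(- \frac{105}{136}\right) + \frac{101761}{443409} = - \frac{4433205}{68} + \frac{101761}{443409} = - \frac{1965716076097}{30151812}$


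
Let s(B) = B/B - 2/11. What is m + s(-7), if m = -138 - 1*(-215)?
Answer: 856/11 ≈ 77.818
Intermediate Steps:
m = 77 (m = -138 + 215 = 77)
s(B) = 9/11 (s(B) = 1 - 2*1/11 = 1 - 2/11 = 9/11)
m + s(-7) = 77 + 9/11 = 856/11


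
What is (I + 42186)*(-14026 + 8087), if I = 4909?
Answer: -279697205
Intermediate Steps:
(I + 42186)*(-14026 + 8087) = (4909 + 42186)*(-14026 + 8087) = 47095*(-5939) = -279697205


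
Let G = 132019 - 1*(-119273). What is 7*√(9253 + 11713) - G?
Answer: -251292 + 7*√20966 ≈ -2.5028e+5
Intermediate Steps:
G = 251292 (G = 132019 + 119273 = 251292)
7*√(9253 + 11713) - G = 7*√(9253 + 11713) - 1*251292 = 7*√20966 - 251292 = -251292 + 7*√20966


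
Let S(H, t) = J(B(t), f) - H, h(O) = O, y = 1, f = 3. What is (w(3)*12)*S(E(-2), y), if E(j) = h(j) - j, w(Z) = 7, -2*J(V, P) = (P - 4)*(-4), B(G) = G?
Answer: -168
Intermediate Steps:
J(V, P) = -8 + 2*P (J(V, P) = -(P - 4)*(-4)/2 = -(-4 + P)*(-4)/2 = -(16 - 4*P)/2 = -8 + 2*P)
E(j) = 0 (E(j) = j - j = 0)
S(H, t) = -2 - H (S(H, t) = (-8 + 2*3) - H = (-8 + 6) - H = -2 - H)
(w(3)*12)*S(E(-2), y) = (7*12)*(-2 - 1*0) = 84*(-2 + 0) = 84*(-2) = -168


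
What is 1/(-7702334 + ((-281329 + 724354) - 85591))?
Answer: -1/7344900 ≈ -1.3615e-7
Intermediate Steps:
1/(-7702334 + ((-281329 + 724354) - 85591)) = 1/(-7702334 + (443025 - 85591)) = 1/(-7702334 + 357434) = 1/(-7344900) = -1/7344900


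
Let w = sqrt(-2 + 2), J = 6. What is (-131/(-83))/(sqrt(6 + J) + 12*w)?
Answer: 131*sqrt(3)/498 ≈ 0.45562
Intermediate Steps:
w = 0 (w = sqrt(0) = 0)
(-131/(-83))/(sqrt(6 + J) + 12*w) = (-131/(-83))/(sqrt(6 + 6) + 12*0) = (-131*(-1/83))/(sqrt(12) + 0) = 131/(83*(2*sqrt(3) + 0)) = 131/(83*((2*sqrt(3)))) = 131*(sqrt(3)/6)/83 = 131*sqrt(3)/498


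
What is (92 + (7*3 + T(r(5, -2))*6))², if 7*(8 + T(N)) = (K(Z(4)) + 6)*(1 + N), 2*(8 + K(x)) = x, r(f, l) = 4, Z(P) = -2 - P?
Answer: 93025/49 ≈ 1898.5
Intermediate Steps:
K(x) = -8 + x/2
T(N) = -61/7 - 5*N/7 (T(N) = -8 + (((-8 + (-2 - 1*4)/2) + 6)*(1 + N))/7 = -8 + (((-8 + (-2 - 4)/2) + 6)*(1 + N))/7 = -8 + (((-8 + (½)*(-6)) + 6)*(1 + N))/7 = -8 + (((-8 - 3) + 6)*(1 + N))/7 = -8 + ((-11 + 6)*(1 + N))/7 = -8 + (-5*(1 + N))/7 = -8 + (-5 - 5*N)/7 = -8 + (-5/7 - 5*N/7) = -61/7 - 5*N/7)
(92 + (7*3 + T(r(5, -2))*6))² = (92 + (7*3 + (-61/7 - 5/7*4)*6))² = (92 + (21 + (-61/7 - 20/7)*6))² = (92 + (21 - 81/7*6))² = (92 + (21 - 486/7))² = (92 - 339/7)² = (305/7)² = 93025/49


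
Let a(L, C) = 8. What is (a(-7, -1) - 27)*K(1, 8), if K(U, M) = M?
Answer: -152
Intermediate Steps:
(a(-7, -1) - 27)*K(1, 8) = (8 - 27)*8 = -19*8 = -152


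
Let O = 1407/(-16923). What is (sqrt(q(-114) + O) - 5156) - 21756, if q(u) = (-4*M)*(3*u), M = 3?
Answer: -26912 + sqrt(130590249995)/5641 ≈ -26848.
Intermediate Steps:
q(u) = -36*u (q(u) = (-4*3)*(3*u) = -36*u)
O = -469/5641 (O = 1407*(-1/16923) = -469/5641 ≈ -0.083141)
(sqrt(q(-114) + O) - 5156) - 21756 = (sqrt(-36*(-114) - 469/5641) - 5156) - 21756 = (sqrt(4104 - 469/5641) - 5156) - 21756 = (sqrt(23150195/5641) - 5156) - 21756 = (sqrt(130590249995)/5641 - 5156) - 21756 = (-5156 + sqrt(130590249995)/5641) - 21756 = -26912 + sqrt(130590249995)/5641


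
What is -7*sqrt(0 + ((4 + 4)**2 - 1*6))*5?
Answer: -35*sqrt(58) ≈ -266.55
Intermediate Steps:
-7*sqrt(0 + ((4 + 4)**2 - 1*6))*5 = -7*sqrt(0 + (8**2 - 6))*5 = -7*sqrt(0 + (64 - 6))*5 = -7*sqrt(0 + 58)*5 = -7*sqrt(58)*5 = -35*sqrt(58)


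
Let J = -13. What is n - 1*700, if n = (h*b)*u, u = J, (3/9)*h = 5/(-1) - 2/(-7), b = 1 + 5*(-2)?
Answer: -16483/7 ≈ -2354.7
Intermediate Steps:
b = -9 (b = 1 - 10 = -9)
h = -99/7 (h = 3*(5/(-1) - 2/(-7)) = 3*(5*(-1) - 2*(-⅐)) = 3*(-5 + 2/7) = 3*(-33/7) = -99/7 ≈ -14.143)
u = -13
n = -11583/7 (n = -99/7*(-9)*(-13) = (891/7)*(-13) = -11583/7 ≈ -1654.7)
n - 1*700 = -11583/7 - 1*700 = -11583/7 - 700 = -16483/7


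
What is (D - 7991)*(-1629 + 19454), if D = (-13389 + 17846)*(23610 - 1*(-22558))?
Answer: 3667721642625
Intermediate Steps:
D = 205770776 (D = 4457*(23610 + 22558) = 4457*46168 = 205770776)
(D - 7991)*(-1629 + 19454) = (205770776 - 7991)*(-1629 + 19454) = 205762785*17825 = 3667721642625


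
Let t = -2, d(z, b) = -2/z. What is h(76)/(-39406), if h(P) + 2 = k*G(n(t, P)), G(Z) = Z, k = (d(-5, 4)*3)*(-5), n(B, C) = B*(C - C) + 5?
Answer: 16/19703 ≈ 0.00081206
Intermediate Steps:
n(B, C) = 5 (n(B, C) = B*0 + 5 = 0 + 5 = 5)
k = -6 (k = (-2/(-5)*3)*(-5) = (-2*(-1/5)*3)*(-5) = ((2/5)*3)*(-5) = (6/5)*(-5) = -6)
h(P) = -32 (h(P) = -2 - 6*5 = -2 - 30 = -32)
h(76)/(-39406) = -32/(-39406) = -32*(-1/39406) = 16/19703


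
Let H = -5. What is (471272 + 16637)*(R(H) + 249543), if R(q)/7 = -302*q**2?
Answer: 95968284937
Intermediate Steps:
R(q) = -2114*q**2 (R(q) = 7*(-302*q**2) = -2114*q**2)
(471272 + 16637)*(R(H) + 249543) = (471272 + 16637)*(-2114*(-5)**2 + 249543) = 487909*(-2114*25 + 249543) = 487909*(-52850 + 249543) = 487909*196693 = 95968284937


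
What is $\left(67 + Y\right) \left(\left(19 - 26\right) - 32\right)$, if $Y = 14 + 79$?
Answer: $-6240$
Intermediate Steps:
$Y = 93$
$\left(67 + Y\right) \left(\left(19 - 26\right) - 32\right) = \left(67 + 93\right) \left(\left(19 - 26\right) - 32\right) = 160 \left(-7 - 32\right) = 160 \left(-39\right) = -6240$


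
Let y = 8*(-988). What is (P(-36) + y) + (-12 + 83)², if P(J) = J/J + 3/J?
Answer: -34345/12 ≈ -2862.1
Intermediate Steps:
P(J) = 1 + 3/J
y = -7904
(P(-36) + y) + (-12 + 83)² = ((3 - 36)/(-36) - 7904) + (-12 + 83)² = (-1/36*(-33) - 7904) + 71² = (11/12 - 7904) + 5041 = -94837/12 + 5041 = -34345/12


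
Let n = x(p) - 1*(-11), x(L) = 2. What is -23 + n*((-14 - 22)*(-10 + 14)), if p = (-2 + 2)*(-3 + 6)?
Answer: -1895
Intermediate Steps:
p = 0 (p = 0*3 = 0)
n = 13 (n = 2 - 1*(-11) = 2 + 11 = 13)
-23 + n*((-14 - 22)*(-10 + 14)) = -23 + 13*((-14 - 22)*(-10 + 14)) = -23 + 13*(-36*4) = -23 + 13*(-144) = -23 - 1872 = -1895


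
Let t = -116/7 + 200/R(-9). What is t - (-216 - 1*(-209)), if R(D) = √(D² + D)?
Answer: -67/7 + 50*√2/3 ≈ 13.999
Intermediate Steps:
R(D) = √(D + D²)
t = -116/7 + 50*√2/3 (t = -116/7 + 200/(√(-9*(1 - 9))) = -116*⅐ + 200/(√(-9*(-8))) = -116/7 + 200/(√72) = -116/7 + 200/((6*√2)) = -116/7 + 200*(√2/12) = -116/7 + 50*√2/3 ≈ 6.9988)
t - (-216 - 1*(-209)) = (-116/7 + 50*√2/3) - (-216 - 1*(-209)) = (-116/7 + 50*√2/3) - (-216 + 209) = (-116/7 + 50*√2/3) - 1*(-7) = (-116/7 + 50*√2/3) + 7 = -67/7 + 50*√2/3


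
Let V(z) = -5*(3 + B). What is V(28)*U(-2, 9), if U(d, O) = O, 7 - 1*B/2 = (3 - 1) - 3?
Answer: -855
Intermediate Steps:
B = 16 (B = 14 - 2*((3 - 1) - 3) = 14 - 2*(2 - 3) = 14 - 2*(-1) = 14 + 2 = 16)
V(z) = -95 (V(z) = -5*(3 + 16) = -5*19 = -95)
V(28)*U(-2, 9) = -95*9 = -855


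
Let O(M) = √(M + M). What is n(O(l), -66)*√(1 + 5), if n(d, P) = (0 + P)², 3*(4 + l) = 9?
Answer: 4356*√6 ≈ 10670.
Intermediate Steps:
l = -1 (l = -4 + (⅓)*9 = -4 + 3 = -1)
O(M) = √2*√M (O(M) = √(2*M) = √2*√M)
n(d, P) = P²
n(O(l), -66)*√(1 + 5) = (-66)²*√(1 + 5) = 4356*√6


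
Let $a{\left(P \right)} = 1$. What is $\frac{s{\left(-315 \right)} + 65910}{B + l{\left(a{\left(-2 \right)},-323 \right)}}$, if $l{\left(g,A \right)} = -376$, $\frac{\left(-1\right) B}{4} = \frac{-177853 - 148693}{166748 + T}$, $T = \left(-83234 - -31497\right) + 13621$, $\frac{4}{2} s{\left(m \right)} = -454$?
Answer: $- \frac{1056116957}{5882431} \approx -179.54$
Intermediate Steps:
$s{\left(m \right)} = -227$ ($s{\left(m \right)} = \frac{1}{2} \left(-454\right) = -227$)
$T = -38116$ ($T = \left(-83234 + 31497\right) + 13621 = -51737 + 13621 = -38116$)
$B = \frac{163273}{16079}$ ($B = - 4 \frac{-177853 - 148693}{166748 - 38116} = - 4 \left(- \frac{326546}{128632}\right) = - 4 \left(\left(-326546\right) \frac{1}{128632}\right) = \left(-4\right) \left(- \frac{163273}{64316}\right) = \frac{163273}{16079} \approx 10.154$)
$\frac{s{\left(-315 \right)} + 65910}{B + l{\left(a{\left(-2 \right)},-323 \right)}} = \frac{-227 + 65910}{\frac{163273}{16079} - 376} = \frac{65683}{- \frac{5882431}{16079}} = 65683 \left(- \frac{16079}{5882431}\right) = - \frac{1056116957}{5882431}$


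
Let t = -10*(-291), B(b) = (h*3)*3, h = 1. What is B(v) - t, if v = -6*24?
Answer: -2901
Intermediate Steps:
v = -144
B(b) = 9 (B(b) = (1*3)*3 = 3*3 = 9)
t = 2910
B(v) - t = 9 - 1*2910 = 9 - 2910 = -2901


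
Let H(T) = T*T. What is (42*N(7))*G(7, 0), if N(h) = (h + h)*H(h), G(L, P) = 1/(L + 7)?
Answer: 2058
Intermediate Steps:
H(T) = T**2
G(L, P) = 1/(7 + L)
N(h) = 2*h**3 (N(h) = (h + h)*h**2 = (2*h)*h**2 = 2*h**3)
(42*N(7))*G(7, 0) = (42*(2*7**3))/(7 + 7) = (42*(2*343))/14 = (42*686)*(1/14) = 28812*(1/14) = 2058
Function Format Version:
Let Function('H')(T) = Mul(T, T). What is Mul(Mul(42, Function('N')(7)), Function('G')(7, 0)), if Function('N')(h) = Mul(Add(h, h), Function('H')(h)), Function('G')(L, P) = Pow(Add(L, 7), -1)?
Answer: 2058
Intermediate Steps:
Function('H')(T) = Pow(T, 2)
Function('G')(L, P) = Pow(Add(7, L), -1)
Function('N')(h) = Mul(2, Pow(h, 3)) (Function('N')(h) = Mul(Add(h, h), Pow(h, 2)) = Mul(Mul(2, h), Pow(h, 2)) = Mul(2, Pow(h, 3)))
Mul(Mul(42, Function('N')(7)), Function('G')(7, 0)) = Mul(Mul(42, Mul(2, Pow(7, 3))), Pow(Add(7, 7), -1)) = Mul(Mul(42, Mul(2, 343)), Pow(14, -1)) = Mul(Mul(42, 686), Rational(1, 14)) = Mul(28812, Rational(1, 14)) = 2058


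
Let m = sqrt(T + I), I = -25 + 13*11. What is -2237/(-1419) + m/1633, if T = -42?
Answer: 2237/1419 + 2*sqrt(19)/1633 ≈ 1.5818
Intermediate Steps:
I = 118 (I = -25 + 143 = 118)
m = 2*sqrt(19) (m = sqrt(-42 + 118) = sqrt(76) = 2*sqrt(19) ≈ 8.7178)
-2237/(-1419) + m/1633 = -2237/(-1419) + (2*sqrt(19))/1633 = -2237*(-1/1419) + (2*sqrt(19))*(1/1633) = 2237/1419 + 2*sqrt(19)/1633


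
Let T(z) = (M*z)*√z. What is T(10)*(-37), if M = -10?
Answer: 3700*√10 ≈ 11700.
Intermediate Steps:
T(z) = -10*z^(3/2) (T(z) = (-10*z)*√z = -10*z^(3/2))
T(10)*(-37) = -100*√10*(-37) = 3700*√10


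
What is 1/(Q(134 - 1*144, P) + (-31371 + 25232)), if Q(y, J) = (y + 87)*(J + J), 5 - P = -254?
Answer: 1/33747 ≈ 2.9632e-5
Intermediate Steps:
P = 259 (P = 5 - 1*(-254) = 5 + 254 = 259)
Q(y, J) = 2*J*(87 + y) (Q(y, J) = (87 + y)*(2*J) = 2*J*(87 + y))
1/(Q(134 - 1*144, P) + (-31371 + 25232)) = 1/(2*259*(87 + (134 - 1*144)) + (-31371 + 25232)) = 1/(2*259*(87 + (134 - 144)) - 6139) = 1/(2*259*(87 - 10) - 6139) = 1/(2*259*77 - 6139) = 1/(39886 - 6139) = 1/33747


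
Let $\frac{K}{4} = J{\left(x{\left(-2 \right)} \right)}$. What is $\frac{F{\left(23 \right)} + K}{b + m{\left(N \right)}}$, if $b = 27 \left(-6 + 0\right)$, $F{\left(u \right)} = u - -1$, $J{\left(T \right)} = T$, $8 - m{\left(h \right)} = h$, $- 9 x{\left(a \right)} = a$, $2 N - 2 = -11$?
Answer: $- \frac{448}{2691} \approx -0.16648$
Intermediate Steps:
$N = - \frac{9}{2}$ ($N = 1 + \frac{1}{2} \left(-11\right) = 1 - \frac{11}{2} = - \frac{9}{2} \approx -4.5$)
$x{\left(a \right)} = - \frac{a}{9}$
$m{\left(h \right)} = 8 - h$
$F{\left(u \right)} = 1 + u$ ($F{\left(u \right)} = u + 1 = 1 + u$)
$K = \frac{8}{9}$ ($K = 4 \left(\left(- \frac{1}{9}\right) \left(-2\right)\right) = 4 \cdot \frac{2}{9} = \frac{8}{9} \approx 0.88889$)
$b = -162$ ($b = 27 \left(-6\right) = -162$)
$\frac{F{\left(23 \right)} + K}{b + m{\left(N \right)}} = \frac{\left(1 + 23\right) + \frac{8}{9}}{-162 + \left(8 - - \frac{9}{2}\right)} = \frac{24 + \frac{8}{9}}{-162 + \left(8 + \frac{9}{2}\right)} = \frac{224}{9 \left(-162 + \frac{25}{2}\right)} = \frac{224}{9 \left(- \frac{299}{2}\right)} = \frac{224}{9} \left(- \frac{2}{299}\right) = - \frac{448}{2691}$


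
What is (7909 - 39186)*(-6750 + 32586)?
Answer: -808072572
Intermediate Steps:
(7909 - 39186)*(-6750 + 32586) = -31277*25836 = -808072572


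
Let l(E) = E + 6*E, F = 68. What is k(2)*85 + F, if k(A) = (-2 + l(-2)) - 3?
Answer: -1547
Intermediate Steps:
l(E) = 7*E
k(A) = -19 (k(A) = (-2 + 7*(-2)) - 3 = (-2 - 14) - 3 = -16 - 3 = -19)
k(2)*85 + F = -19*85 + 68 = -1615 + 68 = -1547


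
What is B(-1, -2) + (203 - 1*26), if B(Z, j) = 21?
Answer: 198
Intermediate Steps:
B(-1, -2) + (203 - 1*26) = 21 + (203 - 1*26) = 21 + (203 - 26) = 21 + 177 = 198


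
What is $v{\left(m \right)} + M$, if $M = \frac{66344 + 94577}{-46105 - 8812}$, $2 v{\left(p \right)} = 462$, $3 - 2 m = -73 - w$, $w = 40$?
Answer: $\frac{12524906}{54917} \approx 228.07$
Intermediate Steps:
$m = 58$ ($m = \frac{3}{2} - \frac{-73 - 40}{2} = \frac{3}{2} - - \frac{113}{2} = \frac{3}{2} + \frac{113}{2} = 58$)
$v{\left(p \right)} = 231$ ($v{\left(p \right)} = \frac{1}{2} \cdot 462 = 231$)
$M = - \frac{160921}{54917}$ ($M = \frac{160921}{-54917} = 160921 \left(- \frac{1}{54917}\right) = - \frac{160921}{54917} \approx -2.9303$)
$v{\left(m \right)} + M = 231 - \frac{160921}{54917} = \frac{12524906}{54917}$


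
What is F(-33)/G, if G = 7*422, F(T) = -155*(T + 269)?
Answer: -18290/1477 ≈ -12.383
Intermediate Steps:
F(T) = -41695 - 155*T (F(T) = -155*(269 + T) = -41695 - 155*T)
G = 2954
F(-33)/G = (-41695 - 155*(-33))/2954 = (-41695 + 5115)*(1/2954) = -36580*1/2954 = -18290/1477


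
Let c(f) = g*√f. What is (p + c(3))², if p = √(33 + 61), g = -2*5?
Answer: 394 - 20*√282 ≈ 58.143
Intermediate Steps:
g = -10
c(f) = -10*√f
p = √94 ≈ 9.6954
(p + c(3))² = (√94 - 10*√3)²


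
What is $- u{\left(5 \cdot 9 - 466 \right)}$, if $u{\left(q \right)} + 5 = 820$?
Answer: $-815$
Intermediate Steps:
$u{\left(q \right)} = 815$ ($u{\left(q \right)} = -5 + 820 = 815$)
$- u{\left(5 \cdot 9 - 466 \right)} = \left(-1\right) 815 = -815$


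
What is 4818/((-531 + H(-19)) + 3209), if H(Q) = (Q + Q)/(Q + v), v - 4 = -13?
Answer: 67452/37511 ≈ 1.7982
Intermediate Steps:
v = -9 (v = 4 - 13 = -9)
H(Q) = 2*Q/(-9 + Q) (H(Q) = (Q + Q)/(Q - 9) = (2*Q)/(-9 + Q) = 2*Q/(-9 + Q))
4818/((-531 + H(-19)) + 3209) = 4818/((-531 + 2*(-19)/(-9 - 19)) + 3209) = 4818/((-531 + 2*(-19)/(-28)) + 3209) = 4818/((-531 + 2*(-19)*(-1/28)) + 3209) = 4818/((-531 + 19/14) + 3209) = 4818/(-7415/14 + 3209) = 4818/(37511/14) = 4818*(14/37511) = 67452/37511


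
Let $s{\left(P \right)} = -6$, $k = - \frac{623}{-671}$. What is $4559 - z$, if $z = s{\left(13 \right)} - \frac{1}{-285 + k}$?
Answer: $\frac{870143109}{190612} \approx 4565.0$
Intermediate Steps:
$k = \frac{623}{671}$ ($k = \left(-623\right) \left(- \frac{1}{671}\right) = \frac{623}{671} \approx 0.92846$)
$z = - \frac{1143001}{190612}$ ($z = -6 - \frac{1}{-285 + \frac{623}{671}} = -6 - \frac{1}{- \frac{190612}{671}} = -6 - - \frac{671}{190612} = -6 + \frac{671}{190612} = - \frac{1143001}{190612} \approx -5.9965$)
$4559 - z = 4559 - - \frac{1143001}{190612} = 4559 + \frac{1143001}{190612} = \frac{870143109}{190612}$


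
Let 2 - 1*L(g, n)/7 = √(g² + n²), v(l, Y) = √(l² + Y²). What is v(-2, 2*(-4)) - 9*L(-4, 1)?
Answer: -126 + 65*√17 ≈ 142.00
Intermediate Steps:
v(l, Y) = √(Y² + l²)
L(g, n) = 14 - 7*√(g² + n²)
v(-2, 2*(-4)) - 9*L(-4, 1) = √((2*(-4))² + (-2)²) - 9*(14 - 7*√((-4)² + 1²)) = √((-8)² + 4) - 9*(14 - 7*√(16 + 1)) = √(64 + 4) - 9*(14 - 7*√17) = √68 + (-126 + 63*√17) = 2*√17 + (-126 + 63*√17) = -126 + 65*√17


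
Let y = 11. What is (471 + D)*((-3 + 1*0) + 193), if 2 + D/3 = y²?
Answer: 157320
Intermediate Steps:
D = 357 (D = -6 + 3*11² = -6 + 3*121 = -6 + 363 = 357)
(471 + D)*((-3 + 1*0) + 193) = (471 + 357)*((-3 + 1*0) + 193) = 828*((-3 + 0) + 193) = 828*(-3 + 193) = 828*190 = 157320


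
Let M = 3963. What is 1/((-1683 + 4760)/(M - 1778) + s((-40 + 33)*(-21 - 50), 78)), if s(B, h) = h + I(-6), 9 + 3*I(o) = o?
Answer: 2185/162582 ≈ 0.013439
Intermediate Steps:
I(o) = -3 + o/3
s(B, h) = -5 + h (s(B, h) = h + (-3 + (1/3)*(-6)) = h + (-3 - 2) = h - 5 = -5 + h)
1/((-1683 + 4760)/(M - 1778) + s((-40 + 33)*(-21 - 50), 78)) = 1/((-1683 + 4760)/(3963 - 1778) + (-5 + 78)) = 1/(3077/2185 + 73) = 1/(162582/2185) = 2185/162582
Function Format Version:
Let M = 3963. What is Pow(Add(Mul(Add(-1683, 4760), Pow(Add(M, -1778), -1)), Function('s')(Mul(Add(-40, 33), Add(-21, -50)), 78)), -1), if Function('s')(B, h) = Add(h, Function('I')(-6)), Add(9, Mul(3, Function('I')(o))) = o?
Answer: Rational(2185, 162582) ≈ 0.013439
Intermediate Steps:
Function('I')(o) = Add(-3, Mul(Rational(1, 3), o))
Function('s')(B, h) = Add(-5, h) (Function('s')(B, h) = Add(h, Add(-3, Mul(Rational(1, 3), -6))) = Add(h, Add(-3, -2)) = Add(h, -5) = Add(-5, h))
Pow(Add(Mul(Add(-1683, 4760), Pow(Add(M, -1778), -1)), Function('s')(Mul(Add(-40, 33), Add(-21, -50)), 78)), -1) = Pow(Add(Mul(Add(-1683, 4760), Pow(Add(3963, -1778), -1)), Add(-5, 78)), -1) = Pow(Add(Mul(3077, Pow(2185, -1)), 73), -1) = Pow(Add(Mul(3077, Rational(1, 2185)), 73), -1) = Pow(Add(Rational(3077, 2185), 73), -1) = Pow(Rational(162582, 2185), -1) = Rational(2185, 162582)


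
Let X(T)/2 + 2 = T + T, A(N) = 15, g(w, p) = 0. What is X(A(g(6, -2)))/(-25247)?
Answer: -56/25247 ≈ -0.0022181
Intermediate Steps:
X(T) = -4 + 4*T (X(T) = -4 + 2*(T + T) = -4 + 2*(2*T) = -4 + 4*T)
X(A(g(6, -2)))/(-25247) = (-4 + 4*15)/(-25247) = (-4 + 60)*(-1/25247) = 56*(-1/25247) = -56/25247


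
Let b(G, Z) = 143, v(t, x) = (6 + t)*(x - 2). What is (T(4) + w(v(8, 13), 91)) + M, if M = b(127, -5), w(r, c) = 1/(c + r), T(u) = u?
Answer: 36016/245 ≈ 147.00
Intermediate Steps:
v(t, x) = (-2 + x)*(6 + t) (v(t, x) = (6 + t)*(-2 + x) = (-2 + x)*(6 + t))
M = 143
(T(4) + w(v(8, 13), 91)) + M = (4 + 1/(91 + (-12 - 2*8 + 6*13 + 8*13))) + 143 = (4 + 1/(91 + (-12 - 16 + 78 + 104))) + 143 = (4 + 1/(91 + 154)) + 143 = (4 + 1/245) + 143 = 981/245 + 143 = 36016/245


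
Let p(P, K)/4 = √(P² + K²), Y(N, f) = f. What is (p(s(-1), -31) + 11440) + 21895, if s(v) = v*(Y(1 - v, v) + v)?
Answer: 33335 + 4*√965 ≈ 33459.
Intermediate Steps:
s(v) = 2*v² (s(v) = v*(v + v) = v*(2*v) = 2*v²)
p(P, K) = 4*√(K² + P²) (p(P, K) = 4*√(P² + K²) = 4*√(K² + P²))
(p(s(-1), -31) + 11440) + 21895 = (4*√((-31)² + (2*(-1)²)²) + 11440) + 21895 = (4*√(961 + (2*1)²) + 11440) + 21895 = (4*√(961 + 2²) + 11440) + 21895 = (4*√(961 + 4) + 11440) + 21895 = (4*√965 + 11440) + 21895 = (11440 + 4*√965) + 21895 = 33335 + 4*√965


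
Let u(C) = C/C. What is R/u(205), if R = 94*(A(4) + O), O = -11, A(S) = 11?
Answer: 0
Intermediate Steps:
u(C) = 1
R = 0 (R = 94*(11 - 11) = 94*0 = 0)
R/u(205) = 0/1 = 0*1 = 0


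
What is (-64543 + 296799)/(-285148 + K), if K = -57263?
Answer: -232256/342411 ≈ -0.67830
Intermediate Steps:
(-64543 + 296799)/(-285148 + K) = (-64543 + 296799)/(-285148 - 57263) = 232256/(-342411) = 232256*(-1/342411) = -232256/342411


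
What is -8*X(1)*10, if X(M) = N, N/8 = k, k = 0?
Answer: 0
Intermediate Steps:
N = 0 (N = 8*0 = 0)
X(M) = 0
-8*X(1)*10 = -8*0*10 = 0*10 = 0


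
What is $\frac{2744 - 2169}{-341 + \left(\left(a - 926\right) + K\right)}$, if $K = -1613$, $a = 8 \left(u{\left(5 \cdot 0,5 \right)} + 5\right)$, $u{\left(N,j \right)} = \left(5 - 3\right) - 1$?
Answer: $- \frac{575}{2832} \approx -0.20304$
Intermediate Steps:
$u{\left(N,j \right)} = 1$ ($u{\left(N,j \right)} = 2 - 1 = 1$)
$a = 48$ ($a = 8 \left(1 + 5\right) = 8 \cdot 6 = 48$)
$\frac{2744 - 2169}{-341 + \left(\left(a - 926\right) + K\right)} = \frac{2744 - 2169}{-341 + \left(\left(48 - 926\right) - 1613\right)} = \frac{575}{-341 - 2491} = \frac{575}{-2832} = 575 \left(- \frac{1}{2832}\right) = - \frac{575}{2832}$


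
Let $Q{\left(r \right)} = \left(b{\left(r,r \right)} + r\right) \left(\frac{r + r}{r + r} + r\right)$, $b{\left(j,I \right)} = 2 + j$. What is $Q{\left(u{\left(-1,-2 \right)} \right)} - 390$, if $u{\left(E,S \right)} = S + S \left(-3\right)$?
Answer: $-340$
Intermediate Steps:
$u{\left(E,S \right)} = - 2 S$ ($u{\left(E,S \right)} = S - 3 S = - 2 S$)
$Q{\left(r \right)} = \left(1 + r\right) \left(2 + 2 r\right)$ ($Q{\left(r \right)} = \left(\left(2 + r\right) + r\right) \left(\frac{r + r}{r + r} + r\right) = \left(2 + 2 r\right) \left(\frac{2 r}{2 r} + r\right) = \left(2 + 2 r\right) \left(2 r \frac{1}{2 r} + r\right) = \left(2 + 2 r\right) \left(1 + r\right) = \left(1 + r\right) \left(2 + 2 r\right)$)
$Q{\left(u{\left(-1,-2 \right)} \right)} - 390 = \left(2 + 2 \left(\left(-2\right) \left(-2\right)\right)^{2} + 4 \left(\left(-2\right) \left(-2\right)\right)\right) - 390 = \left(2 + 2 \cdot 4^{2} + 4 \cdot 4\right) - 390 = \left(2 + 2 \cdot 16 + 16\right) - 390 = \left(2 + 32 + 16\right) - 390 = 50 - 390 = -340$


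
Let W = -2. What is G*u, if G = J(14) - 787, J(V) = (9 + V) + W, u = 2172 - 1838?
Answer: -255844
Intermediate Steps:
u = 334
J(V) = 7 + V (J(V) = (9 + V) - 2 = 7 + V)
G = -766 (G = (7 + 14) - 787 = 21 - 787 = -766)
G*u = -766*334 = -255844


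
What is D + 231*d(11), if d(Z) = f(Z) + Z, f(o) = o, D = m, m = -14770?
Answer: -9688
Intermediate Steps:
D = -14770
d(Z) = 2*Z (d(Z) = Z + Z = 2*Z)
D + 231*d(11) = -14770 + 231*(2*11) = -14770 + 231*22 = -14770 + 5082 = -9688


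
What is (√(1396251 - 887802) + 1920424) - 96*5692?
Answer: 1373992 + √508449 ≈ 1.3747e+6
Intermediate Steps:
(√(1396251 - 887802) + 1920424) - 96*5692 = (√508449 + 1920424) - 546432 = (1920424 + √508449) - 546432 = 1373992 + √508449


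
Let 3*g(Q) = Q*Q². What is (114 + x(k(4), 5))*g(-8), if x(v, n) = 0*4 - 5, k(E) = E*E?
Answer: -55808/3 ≈ -18603.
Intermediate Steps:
g(Q) = Q³/3 (g(Q) = (Q*Q²)/3 = Q³/3)
k(E) = E²
x(v, n) = -5 (x(v, n) = 0 - 5 = -5)
(114 + x(k(4), 5))*g(-8) = (114 - 5)*((⅓)*(-8)³) = 109*((⅓)*(-512)) = 109*(-512/3) = -55808/3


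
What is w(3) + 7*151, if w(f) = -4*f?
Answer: 1045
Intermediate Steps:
w(3) + 7*151 = -4*3 + 7*151 = -12 + 1057 = 1045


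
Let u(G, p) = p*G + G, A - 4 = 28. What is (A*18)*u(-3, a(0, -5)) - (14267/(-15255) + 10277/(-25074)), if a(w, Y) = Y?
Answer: 293820139537/42500430 ≈ 6913.3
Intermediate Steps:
A = 32 (A = 4 + 28 = 32)
u(G, p) = G + G*p (u(G, p) = G*p + G = G + G*p)
(A*18)*u(-3, a(0, -5)) - (14267/(-15255) + 10277/(-25074)) = (32*18)*(-3*(1 - 5)) - (14267/(-15255) + 10277/(-25074)) = 576*(-3*(-4)) - (14267*(-1/15255) + 10277*(-1/25074)) = 576*12 - (-14267/15255 - 10277/25074) = 6912 - 1*(-57167377/42500430) = 6912 + 57167377/42500430 = 293820139537/42500430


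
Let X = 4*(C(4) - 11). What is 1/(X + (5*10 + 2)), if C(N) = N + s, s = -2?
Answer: 1/16 ≈ 0.062500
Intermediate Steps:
C(N) = -2 + N (C(N) = N - 2 = -2 + N)
X = -36 (X = 4*((-2 + 4) - 11) = 4*(2 - 11) = 4*(-9) = -36)
1/(X + (5*10 + 2)) = 1/(-36 + (5*10 + 2)) = 1/(-36 + (50 + 2)) = 1/(-36 + 52) = 1/16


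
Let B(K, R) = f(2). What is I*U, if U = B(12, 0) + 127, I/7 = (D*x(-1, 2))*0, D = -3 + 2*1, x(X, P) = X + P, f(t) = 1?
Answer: 0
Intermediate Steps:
B(K, R) = 1
x(X, P) = P + X
D = -1 (D = -3 + 2 = -1)
I = 0 (I = 7*(-(2 - 1)*0) = 7*(-1*1*0) = 7*(-1*0) = 7*0 = 0)
U = 128 (U = 1 + 127 = 128)
I*U = 0*128 = 0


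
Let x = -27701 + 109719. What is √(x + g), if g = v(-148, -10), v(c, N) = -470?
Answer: 2*√20387 ≈ 285.57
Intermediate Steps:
g = -470
x = 82018
√(x + g) = √(82018 - 470) = √81548 = 2*√20387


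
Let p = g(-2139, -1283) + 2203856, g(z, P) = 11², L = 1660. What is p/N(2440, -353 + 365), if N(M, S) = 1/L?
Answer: 3658601820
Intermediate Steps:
N(M, S) = 1/1660
g(z, P) = 121
p = 2203977 (p = 121 + 2203856 = 2203977)
p/N(2440, -353 + 365) = 2203977/(1/1660) = 2203977*1660 = 3658601820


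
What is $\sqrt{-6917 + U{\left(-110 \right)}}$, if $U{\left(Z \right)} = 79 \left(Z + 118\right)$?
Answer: $i \sqrt{6285} \approx 79.278 i$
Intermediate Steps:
$U{\left(Z \right)} = 9322 + 79 Z$ ($U{\left(Z \right)} = 79 \left(118 + Z\right) = 9322 + 79 Z$)
$\sqrt{-6917 + U{\left(-110 \right)}} = \sqrt{-6917 + \left(9322 + 79 \left(-110\right)\right)} = \sqrt{-6917 + \left(9322 - 8690\right)} = \sqrt{-6917 + 632} = \sqrt{-6285} = i \sqrt{6285}$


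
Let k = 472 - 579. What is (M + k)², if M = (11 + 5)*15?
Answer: 17689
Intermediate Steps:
k = -107
M = 240 (M = 16*15 = 240)
(M + k)² = (240 - 107)² = 133² = 17689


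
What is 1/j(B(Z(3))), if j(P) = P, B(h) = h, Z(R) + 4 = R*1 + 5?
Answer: 1/4 ≈ 0.25000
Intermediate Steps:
Z(R) = 1 + R (Z(R) = -4 + (R*1 + 5) = -4 + (R + 5) = -4 + (5 + R) = 1 + R)
1/j(B(Z(3))) = 1/(1 + 3) = 1/4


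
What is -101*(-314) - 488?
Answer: 31226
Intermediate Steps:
-101*(-314) - 488 = 31714 - 488 = 31226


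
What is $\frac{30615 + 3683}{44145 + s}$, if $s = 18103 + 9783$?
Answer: $\frac{34298}{72031} \approx 0.47616$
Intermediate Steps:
$s = 27886$
$\frac{30615 + 3683}{44145 + s} = \frac{30615 + 3683}{44145 + 27886} = \frac{34298}{72031}$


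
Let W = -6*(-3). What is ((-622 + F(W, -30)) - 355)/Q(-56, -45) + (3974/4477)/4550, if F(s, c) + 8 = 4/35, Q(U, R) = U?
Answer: 10031344627/570369800 ≈ 17.587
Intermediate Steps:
W = 18
F(s, c) = -276/35 (F(s, c) = -8 + 4/35 = -276/35)
((-622 + F(W, -30)) - 355)/Q(-56, -45) + (3974/4477)/4550 = ((-622 - 276/35) - 355)/(-56) + (3974/4477)/4550 = (-22046/35 - 355)*(-1/56) + (3974*(1/4477))*(1/4550) = -34471/35*(-1/56) + (3974/4477)*(1/4550) = 34471/1960 + 1987/10185175 = 10031344627/570369800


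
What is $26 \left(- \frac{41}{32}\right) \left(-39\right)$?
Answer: $\frac{20787}{16} \approx 1299.2$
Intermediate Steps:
$26 \left(- \frac{41}{32}\right) \left(-39\right) = \left(- \frac{533}{16}\right) \left(-39\right) = \frac{20787}{16}$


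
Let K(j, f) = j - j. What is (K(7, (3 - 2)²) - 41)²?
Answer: 1681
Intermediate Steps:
K(j, f) = 0
(K(7, (3 - 2)²) - 41)² = (0 - 41)² = (-41)² = 1681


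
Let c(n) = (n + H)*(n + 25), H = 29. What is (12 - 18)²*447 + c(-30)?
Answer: 16097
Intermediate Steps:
c(n) = (25 + n)*(29 + n) (c(n) = (n + 29)*(n + 25) = (29 + n)*(25 + n) = (25 + n)*(29 + n))
(12 - 18)²*447 + c(-30) = (12 - 18)²*447 + (725 + (-30)² + 54*(-30)) = (-6)²*447 + (725 + 900 - 1620) = 36*447 + 5 = 16092 + 5 = 16097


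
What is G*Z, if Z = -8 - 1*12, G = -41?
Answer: 820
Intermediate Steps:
Z = -20 (Z = -8 - 12 = -20)
G*Z = -41*(-20) = 820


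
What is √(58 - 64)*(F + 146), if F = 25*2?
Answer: 196*I*√6 ≈ 480.1*I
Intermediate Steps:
F = 50
√(58 - 64)*(F + 146) = √(58 - 64)*(50 + 146) = √(-6)*196 = (I*√6)*196 = 196*I*√6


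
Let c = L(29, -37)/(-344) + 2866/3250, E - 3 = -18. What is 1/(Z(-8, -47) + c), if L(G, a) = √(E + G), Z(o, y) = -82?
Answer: -1810562988000/146869524368111 + 454187500*√14/1028086670576777 ≈ -0.012326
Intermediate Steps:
E = -15 (E = 3 - 18 = -15)
L(G, a) = √(-15 + G)
c = 1433/1625 - √14/344 (c = √(-15 + 29)/(-344) + 2866/3250 = √14*(-1/344) + 2866*(1/3250) = -√14/344 + 1433/1625 = 1433/1625 - √14/344 ≈ 0.87097)
1/(Z(-8, -47) + c) = 1/(-82 + (1433/1625 - √14/344)) = 1/(-131817/1625 - √14/344)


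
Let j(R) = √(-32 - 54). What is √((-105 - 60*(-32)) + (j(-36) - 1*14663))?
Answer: √(-12848 + I*√86) ≈ 0.0409 + 113.35*I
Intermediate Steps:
j(R) = I*√86 (j(R) = √(-86) = I*√86)
√((-105 - 60*(-32)) + (j(-36) - 1*14663)) = √((-105 - 60*(-32)) + (I*√86 - 1*14663)) = √((-105 + 1920) + (I*√86 - 14663)) = √(1815 + (-14663 + I*√86)) = √(-12848 + I*√86)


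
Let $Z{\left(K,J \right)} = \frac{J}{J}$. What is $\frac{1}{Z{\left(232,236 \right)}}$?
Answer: $1$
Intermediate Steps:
$Z{\left(K,J \right)} = 1$
$\frac{1}{Z{\left(232,236 \right)}} = 1^{-1} = 1$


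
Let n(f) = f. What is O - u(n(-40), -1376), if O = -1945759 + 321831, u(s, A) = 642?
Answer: -1624570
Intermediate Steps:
O = -1623928
O - u(n(-40), -1376) = -1623928 - 1*642 = -1623928 - 642 = -1624570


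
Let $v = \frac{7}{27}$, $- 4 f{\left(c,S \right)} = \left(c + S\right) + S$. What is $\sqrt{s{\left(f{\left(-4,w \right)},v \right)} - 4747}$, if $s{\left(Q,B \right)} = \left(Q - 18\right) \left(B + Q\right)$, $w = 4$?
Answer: $\frac{i \sqrt{383367}}{9} \approx 68.796 i$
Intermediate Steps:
$f{\left(c,S \right)} = - \frac{S}{2} - \frac{c}{4}$ ($f{\left(c,S \right)} = - \frac{\left(c + S\right) + S}{4} = - \frac{\left(S + c\right) + S}{4} = - \frac{c + 2 S}{4} = - \frac{S}{2} - \frac{c}{4}$)
$v = \frac{7}{27}$ ($v = 7 \cdot \frac{1}{27} = \frac{7}{27} \approx 0.25926$)
$s{\left(Q,B \right)} = \left(-18 + Q\right) \left(B + Q\right)$
$\sqrt{s{\left(f{\left(-4,w \right)},v \right)} - 4747} = \sqrt{\left(\left(\left(- \frac{1}{2}\right) 4 - -1\right)^{2} - \frac{14}{3} - 18 \left(\left(- \frac{1}{2}\right) 4 - -1\right) + \frac{7 \left(\left(- \frac{1}{2}\right) 4 - -1\right)}{27}\right) - 4747} = \sqrt{\left(\left(-2 + 1\right)^{2} - \frac{14}{3} - 18 \left(-2 + 1\right) + \frac{7 \left(-2 + 1\right)}{27}\right) - 4747} = \sqrt{\left(\left(-1\right)^{2} - \frac{14}{3} - -18 + \frac{7}{27} \left(-1\right)\right) - 4747} = \sqrt{\left(1 - \frac{14}{3} + 18 - \frac{7}{27}\right) - 4747} = \sqrt{\frac{380}{27} - 4747} = \sqrt{- \frac{127789}{27}} = \frac{i \sqrt{383367}}{9}$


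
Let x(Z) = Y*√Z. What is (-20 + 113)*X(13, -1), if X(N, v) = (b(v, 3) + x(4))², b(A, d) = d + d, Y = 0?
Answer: 3348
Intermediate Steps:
x(Z) = 0 (x(Z) = 0*√Z = 0)
b(A, d) = 2*d
X(N, v) = 36 (X(N, v) = (2*3 + 0)² = (6 + 0)² = 6² = 36)
(-20 + 113)*X(13, -1) = (-20 + 113)*36 = 93*36 = 3348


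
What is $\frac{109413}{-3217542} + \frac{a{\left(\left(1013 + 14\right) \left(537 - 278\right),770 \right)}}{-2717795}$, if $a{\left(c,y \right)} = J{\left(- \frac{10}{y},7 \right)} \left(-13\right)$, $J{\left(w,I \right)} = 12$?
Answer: $- \frac{98953389261}{2914873186630} \approx -0.033948$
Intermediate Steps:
$a{\left(c,y \right)} = -156$ ($a{\left(c,y \right)} = 12 \left(-13\right) = -156$)
$\frac{109413}{-3217542} + \frac{a{\left(\left(1013 + 14\right) \left(537 - 278\right),770 \right)}}{-2717795} = \frac{109413}{-3217542} - \frac{156}{-2717795} = 109413 \left(- \frac{1}{3217542}\right) - - \frac{156}{2717795} = - \frac{36471}{1072514} + \frac{156}{2717795} = - \frac{98953389261}{2914873186630}$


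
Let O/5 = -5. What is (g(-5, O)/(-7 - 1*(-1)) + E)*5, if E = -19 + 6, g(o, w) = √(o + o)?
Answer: -65 - 5*I*√10/6 ≈ -65.0 - 2.6352*I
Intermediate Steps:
O = -25 (O = 5*(-5) = -25)
g(o, w) = √2*√o (g(o, w) = √(2*o) = √2*√o)
E = -13
(g(-5, O)/(-7 - 1*(-1)) + E)*5 = ((√2*√(-5))/(-7 - 1*(-1)) - 13)*5 = ((√2*(I*√5))/(-7 + 1) - 13)*5 = ((I*√10)/(-6) - 13)*5 = ((I*√10)*(-⅙) - 13)*5 = (-I*√10/6 - 13)*5 = (-13 - I*√10/6)*5 = -65 - 5*I*√10/6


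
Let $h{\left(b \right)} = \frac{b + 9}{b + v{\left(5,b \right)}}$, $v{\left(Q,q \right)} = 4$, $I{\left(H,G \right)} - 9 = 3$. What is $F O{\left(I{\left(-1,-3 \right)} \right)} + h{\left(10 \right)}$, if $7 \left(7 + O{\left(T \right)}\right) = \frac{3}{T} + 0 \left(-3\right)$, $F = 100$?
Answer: $- \frac{9731}{14} \approx -695.07$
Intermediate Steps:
$I{\left(H,G \right)} = 12$ ($I{\left(H,G \right)} = 9 + 3 = 12$)
$h{\left(b \right)} = \frac{9 + b}{4 + b}$ ($h{\left(b \right)} = \frac{b + 9}{b + 4} = \frac{9 + b}{4 + b}$)
$O{\left(T \right)} = -7 + \frac{3}{7 T}$ ($O{\left(T \right)} = -7 + \frac{\frac{3}{T} + 0 \left(-3\right)}{7} = -7 + \frac{\frac{3}{T} + 0}{7} = -7 + \frac{3 \frac{1}{T}}{7} = -7 + \frac{3}{7 T}$)
$F O{\left(I{\left(-1,-3 \right)} \right)} + h{\left(10 \right)} = 100 \left(-7 + \frac{3}{7 \cdot 12}\right) + \frac{9 + 10}{4 + 10} = 100 \left(-7 + \frac{3}{7} \cdot \frac{1}{12}\right) + \frac{1}{14} \cdot 19 = 100 \left(-7 + \frac{1}{28}\right) + \frac{1}{14} \cdot 19 = 100 \left(- \frac{195}{28}\right) + \frac{19}{14} = - \frac{4875}{7} + \frac{19}{14} = - \frac{9731}{14}$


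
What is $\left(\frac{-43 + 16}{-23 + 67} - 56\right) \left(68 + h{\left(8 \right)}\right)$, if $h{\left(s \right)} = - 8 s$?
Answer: $- \frac{2491}{11} \approx -226.45$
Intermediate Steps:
$\left(\frac{-43 + 16}{-23 + 67} - 56\right) \left(68 + h{\left(8 \right)}\right) = \left(\frac{-43 + 16}{-23 + 67} - 56\right) \left(68 - 64\right) = \left(- \frac{27}{44} - 56\right) \left(68 - 64\right) = \left(\left(-27\right) \frac{1}{44} - 56\right) 4 = \left(- \frac{27}{44} - 56\right) 4 = \left(- \frac{2491}{44}\right) 4 = - \frac{2491}{11}$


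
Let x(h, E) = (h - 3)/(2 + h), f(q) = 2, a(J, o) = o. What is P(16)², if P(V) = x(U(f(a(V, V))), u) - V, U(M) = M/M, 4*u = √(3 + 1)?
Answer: 2500/9 ≈ 277.78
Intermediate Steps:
u = ½ (u = √(3 + 1)/4 = √4/4 = (¼)*2 = ½ ≈ 0.50000)
U(M) = 1
x(h, E) = (-3 + h)/(2 + h)
P(V) = -⅔ - V (P(V) = (-3 + 1)/(2 + 1) - V = -2/3 - V = (⅓)*(-2) - V = -⅔ - V)
P(16)² = (-⅔ - 1*16)² = (-⅔ - 16)² = (-50/3)² = 2500/9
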